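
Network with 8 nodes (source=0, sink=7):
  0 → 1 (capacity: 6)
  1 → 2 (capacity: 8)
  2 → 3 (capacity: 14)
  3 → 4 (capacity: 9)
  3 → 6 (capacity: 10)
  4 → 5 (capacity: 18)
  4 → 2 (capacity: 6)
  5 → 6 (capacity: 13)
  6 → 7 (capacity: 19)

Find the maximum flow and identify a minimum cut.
Max flow = 6, Min cut edges: (0,1)

Maximum flow: 6
Minimum cut: (0,1)
Partition: S = [0], T = [1, 2, 3, 4, 5, 6, 7]

Max-flow min-cut theorem verified: both equal 6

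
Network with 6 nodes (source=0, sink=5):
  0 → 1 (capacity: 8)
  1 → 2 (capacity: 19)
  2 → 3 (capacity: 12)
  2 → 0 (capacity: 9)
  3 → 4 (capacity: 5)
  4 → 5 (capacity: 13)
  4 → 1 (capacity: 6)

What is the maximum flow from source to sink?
Maximum flow = 5

Max flow: 5

Flow assignment:
  0 → 1: 8/8
  1 → 2: 8/19
  2 → 3: 5/12
  2 → 0: 3/9
  3 → 4: 5/5
  4 → 5: 5/13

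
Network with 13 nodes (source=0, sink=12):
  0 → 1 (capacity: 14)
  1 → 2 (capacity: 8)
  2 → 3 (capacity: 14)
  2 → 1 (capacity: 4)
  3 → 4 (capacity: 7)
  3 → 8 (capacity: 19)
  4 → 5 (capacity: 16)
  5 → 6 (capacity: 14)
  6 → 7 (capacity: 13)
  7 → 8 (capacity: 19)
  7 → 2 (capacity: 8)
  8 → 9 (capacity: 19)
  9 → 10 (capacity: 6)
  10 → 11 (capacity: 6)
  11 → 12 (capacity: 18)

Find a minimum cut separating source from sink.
Min cut value = 6, edges: (10,11)

Min cut value: 6
Partition: S = [0, 1, 2, 3, 4, 5, 6, 7, 8, 9, 10], T = [11, 12]
Cut edges: (10,11)

By max-flow min-cut theorem, max flow = min cut = 6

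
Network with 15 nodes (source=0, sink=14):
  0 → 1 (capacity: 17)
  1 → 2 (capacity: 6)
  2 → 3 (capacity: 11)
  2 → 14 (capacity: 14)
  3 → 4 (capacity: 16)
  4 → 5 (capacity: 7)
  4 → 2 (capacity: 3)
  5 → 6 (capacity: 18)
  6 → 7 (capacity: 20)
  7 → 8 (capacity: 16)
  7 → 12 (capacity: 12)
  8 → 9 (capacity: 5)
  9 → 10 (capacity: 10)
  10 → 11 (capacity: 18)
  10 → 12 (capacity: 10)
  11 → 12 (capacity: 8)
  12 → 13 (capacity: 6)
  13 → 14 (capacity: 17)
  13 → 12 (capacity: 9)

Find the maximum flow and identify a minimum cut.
Max flow = 6, Min cut edges: (1,2)

Maximum flow: 6
Minimum cut: (1,2)
Partition: S = [0, 1], T = [2, 3, 4, 5, 6, 7, 8, 9, 10, 11, 12, 13, 14]

Max-flow min-cut theorem verified: both equal 6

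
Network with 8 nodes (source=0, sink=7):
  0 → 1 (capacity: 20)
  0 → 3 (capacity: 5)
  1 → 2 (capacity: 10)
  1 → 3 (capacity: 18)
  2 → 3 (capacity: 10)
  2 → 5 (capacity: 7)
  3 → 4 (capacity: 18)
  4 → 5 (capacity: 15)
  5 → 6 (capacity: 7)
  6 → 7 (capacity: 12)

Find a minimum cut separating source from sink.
Min cut value = 7, edges: (5,6)

Min cut value: 7
Partition: S = [0, 1, 2, 3, 4, 5], T = [6, 7]
Cut edges: (5,6)

By max-flow min-cut theorem, max flow = min cut = 7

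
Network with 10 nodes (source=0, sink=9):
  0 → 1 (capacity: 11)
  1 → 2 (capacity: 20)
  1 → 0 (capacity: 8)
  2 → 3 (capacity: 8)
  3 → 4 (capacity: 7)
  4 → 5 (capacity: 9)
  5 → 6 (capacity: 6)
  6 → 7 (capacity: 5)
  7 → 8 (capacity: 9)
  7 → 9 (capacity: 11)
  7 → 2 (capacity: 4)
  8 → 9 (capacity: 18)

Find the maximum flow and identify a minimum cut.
Max flow = 5, Min cut edges: (6,7)

Maximum flow: 5
Minimum cut: (6,7)
Partition: S = [0, 1, 2, 3, 4, 5, 6], T = [7, 8, 9]

Max-flow min-cut theorem verified: both equal 5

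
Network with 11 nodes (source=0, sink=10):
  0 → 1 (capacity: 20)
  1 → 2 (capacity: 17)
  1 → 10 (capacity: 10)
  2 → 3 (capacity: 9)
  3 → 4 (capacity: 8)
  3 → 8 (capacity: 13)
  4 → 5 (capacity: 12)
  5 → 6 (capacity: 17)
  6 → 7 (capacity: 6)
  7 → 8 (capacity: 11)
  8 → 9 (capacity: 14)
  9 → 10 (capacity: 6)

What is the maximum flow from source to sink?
Maximum flow = 16

Max flow: 16

Flow assignment:
  0 → 1: 16/20
  1 → 2: 6/17
  1 → 10: 10/10
  2 → 3: 6/9
  3 → 8: 6/13
  8 → 9: 6/14
  9 → 10: 6/6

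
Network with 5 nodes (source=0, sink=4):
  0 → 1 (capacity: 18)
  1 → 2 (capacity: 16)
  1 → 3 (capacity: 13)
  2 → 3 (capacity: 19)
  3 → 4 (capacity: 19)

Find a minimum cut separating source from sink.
Min cut value = 18, edges: (0,1)

Min cut value: 18
Partition: S = [0], T = [1, 2, 3, 4]
Cut edges: (0,1)

By max-flow min-cut theorem, max flow = min cut = 18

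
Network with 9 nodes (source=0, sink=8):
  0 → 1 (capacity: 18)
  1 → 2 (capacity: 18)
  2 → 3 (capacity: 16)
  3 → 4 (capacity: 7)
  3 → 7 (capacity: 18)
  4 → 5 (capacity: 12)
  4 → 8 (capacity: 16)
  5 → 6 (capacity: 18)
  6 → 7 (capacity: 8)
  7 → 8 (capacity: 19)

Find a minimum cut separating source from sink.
Min cut value = 16, edges: (2,3)

Min cut value: 16
Partition: S = [0, 1, 2], T = [3, 4, 5, 6, 7, 8]
Cut edges: (2,3)

By max-flow min-cut theorem, max flow = min cut = 16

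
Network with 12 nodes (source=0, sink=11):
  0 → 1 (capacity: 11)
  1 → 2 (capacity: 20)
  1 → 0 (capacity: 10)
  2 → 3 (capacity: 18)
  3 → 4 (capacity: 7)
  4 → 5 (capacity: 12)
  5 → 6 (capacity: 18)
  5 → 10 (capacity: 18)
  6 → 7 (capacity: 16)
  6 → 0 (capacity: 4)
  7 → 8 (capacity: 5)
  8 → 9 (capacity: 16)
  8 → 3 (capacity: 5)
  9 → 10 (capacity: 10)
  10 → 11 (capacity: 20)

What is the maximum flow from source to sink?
Maximum flow = 7

Max flow: 7

Flow assignment:
  0 → 1: 7/11
  1 → 2: 7/20
  2 → 3: 7/18
  3 → 4: 7/7
  4 → 5: 7/12
  5 → 10: 7/18
  10 → 11: 7/20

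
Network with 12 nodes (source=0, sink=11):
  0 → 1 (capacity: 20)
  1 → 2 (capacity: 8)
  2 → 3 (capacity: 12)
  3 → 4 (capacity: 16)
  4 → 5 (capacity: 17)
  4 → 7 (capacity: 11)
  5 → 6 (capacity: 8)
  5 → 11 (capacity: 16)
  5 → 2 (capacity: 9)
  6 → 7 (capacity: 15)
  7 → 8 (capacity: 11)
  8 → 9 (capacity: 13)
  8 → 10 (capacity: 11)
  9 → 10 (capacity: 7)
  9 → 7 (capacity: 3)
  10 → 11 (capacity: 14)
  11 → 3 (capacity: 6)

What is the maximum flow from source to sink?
Maximum flow = 8

Max flow: 8

Flow assignment:
  0 → 1: 8/20
  1 → 2: 8/8
  2 → 3: 8/12
  3 → 4: 8/16
  4 → 5: 8/17
  5 → 11: 8/16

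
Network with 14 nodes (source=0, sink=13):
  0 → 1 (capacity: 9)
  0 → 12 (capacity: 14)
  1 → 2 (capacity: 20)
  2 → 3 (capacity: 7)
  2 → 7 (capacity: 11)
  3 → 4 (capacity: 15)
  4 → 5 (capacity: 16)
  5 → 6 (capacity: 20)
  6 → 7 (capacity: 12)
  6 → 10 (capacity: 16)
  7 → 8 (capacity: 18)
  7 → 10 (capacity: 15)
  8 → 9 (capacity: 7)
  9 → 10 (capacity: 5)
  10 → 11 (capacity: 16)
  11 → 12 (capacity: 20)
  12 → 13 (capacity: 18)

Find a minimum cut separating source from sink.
Min cut value = 18, edges: (12,13)

Min cut value: 18
Partition: S = [0, 1, 2, 3, 4, 5, 6, 7, 8, 9, 10, 11, 12], T = [13]
Cut edges: (12,13)

By max-flow min-cut theorem, max flow = min cut = 18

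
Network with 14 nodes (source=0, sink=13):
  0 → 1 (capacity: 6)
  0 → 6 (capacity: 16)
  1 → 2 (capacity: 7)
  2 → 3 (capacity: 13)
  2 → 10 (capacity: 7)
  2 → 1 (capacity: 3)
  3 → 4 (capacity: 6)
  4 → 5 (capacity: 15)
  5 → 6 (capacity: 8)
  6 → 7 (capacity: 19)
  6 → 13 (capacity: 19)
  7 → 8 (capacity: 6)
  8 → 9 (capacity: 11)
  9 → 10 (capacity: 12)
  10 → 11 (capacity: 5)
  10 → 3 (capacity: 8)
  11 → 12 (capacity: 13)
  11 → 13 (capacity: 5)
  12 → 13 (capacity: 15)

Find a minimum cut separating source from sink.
Min cut value = 22, edges: (0,1), (0,6)

Min cut value: 22
Partition: S = [0], T = [1, 2, 3, 4, 5, 6, 7, 8, 9, 10, 11, 12, 13]
Cut edges: (0,1), (0,6)

By max-flow min-cut theorem, max flow = min cut = 22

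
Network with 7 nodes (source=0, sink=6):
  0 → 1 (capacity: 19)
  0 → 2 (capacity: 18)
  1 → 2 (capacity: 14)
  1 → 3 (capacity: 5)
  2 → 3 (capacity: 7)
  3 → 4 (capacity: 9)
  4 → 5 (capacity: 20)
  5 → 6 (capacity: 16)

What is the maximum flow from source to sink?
Maximum flow = 9

Max flow: 9

Flow assignment:
  0 → 1: 9/19
  1 → 2: 7/14
  1 → 3: 2/5
  2 → 3: 7/7
  3 → 4: 9/9
  4 → 5: 9/20
  5 → 6: 9/16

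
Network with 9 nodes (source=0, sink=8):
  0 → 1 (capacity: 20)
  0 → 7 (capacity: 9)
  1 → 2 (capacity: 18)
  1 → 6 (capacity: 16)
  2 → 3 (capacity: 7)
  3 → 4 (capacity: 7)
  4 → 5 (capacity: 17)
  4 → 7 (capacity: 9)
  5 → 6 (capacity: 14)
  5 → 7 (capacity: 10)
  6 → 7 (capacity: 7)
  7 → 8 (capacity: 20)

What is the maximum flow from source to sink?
Maximum flow = 20

Max flow: 20

Flow assignment:
  0 → 1: 14/20
  0 → 7: 6/9
  1 → 2: 7/18
  1 → 6: 7/16
  2 → 3: 7/7
  3 → 4: 7/7
  4 → 7: 7/9
  6 → 7: 7/7
  7 → 8: 20/20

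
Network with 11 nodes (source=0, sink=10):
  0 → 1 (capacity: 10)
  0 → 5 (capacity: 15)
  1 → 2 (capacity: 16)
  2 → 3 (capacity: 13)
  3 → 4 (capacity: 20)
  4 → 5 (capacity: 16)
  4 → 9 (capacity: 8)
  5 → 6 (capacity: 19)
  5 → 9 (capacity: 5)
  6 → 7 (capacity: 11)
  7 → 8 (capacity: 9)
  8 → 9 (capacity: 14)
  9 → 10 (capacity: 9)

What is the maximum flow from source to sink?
Maximum flow = 9

Max flow: 9

Flow assignment:
  0 → 1: 9/10
  1 → 2: 9/16
  2 → 3: 9/13
  3 → 4: 9/20
  4 → 5: 9/16
  5 → 6: 9/19
  6 → 7: 9/11
  7 → 8: 9/9
  8 → 9: 9/14
  9 → 10: 9/9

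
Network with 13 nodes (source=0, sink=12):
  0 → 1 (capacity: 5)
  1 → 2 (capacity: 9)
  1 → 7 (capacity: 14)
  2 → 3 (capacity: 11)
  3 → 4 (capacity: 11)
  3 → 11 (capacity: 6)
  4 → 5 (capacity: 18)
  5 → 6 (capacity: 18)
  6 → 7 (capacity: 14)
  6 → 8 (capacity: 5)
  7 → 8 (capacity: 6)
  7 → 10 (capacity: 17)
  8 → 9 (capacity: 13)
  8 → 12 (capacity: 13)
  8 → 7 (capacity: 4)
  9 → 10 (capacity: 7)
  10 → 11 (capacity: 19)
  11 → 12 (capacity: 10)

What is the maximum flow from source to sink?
Maximum flow = 5

Max flow: 5

Flow assignment:
  0 → 1: 5/5
  1 → 7: 5/14
  7 → 8: 5/6
  8 → 12: 5/13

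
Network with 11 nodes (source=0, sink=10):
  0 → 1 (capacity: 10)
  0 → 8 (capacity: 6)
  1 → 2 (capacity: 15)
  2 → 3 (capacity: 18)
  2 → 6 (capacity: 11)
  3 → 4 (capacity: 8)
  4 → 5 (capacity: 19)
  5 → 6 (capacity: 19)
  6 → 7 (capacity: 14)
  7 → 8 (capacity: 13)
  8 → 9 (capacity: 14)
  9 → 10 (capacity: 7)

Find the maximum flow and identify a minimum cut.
Max flow = 7, Min cut edges: (9,10)

Maximum flow: 7
Minimum cut: (9,10)
Partition: S = [0, 1, 2, 3, 4, 5, 6, 7, 8, 9], T = [10]

Max-flow min-cut theorem verified: both equal 7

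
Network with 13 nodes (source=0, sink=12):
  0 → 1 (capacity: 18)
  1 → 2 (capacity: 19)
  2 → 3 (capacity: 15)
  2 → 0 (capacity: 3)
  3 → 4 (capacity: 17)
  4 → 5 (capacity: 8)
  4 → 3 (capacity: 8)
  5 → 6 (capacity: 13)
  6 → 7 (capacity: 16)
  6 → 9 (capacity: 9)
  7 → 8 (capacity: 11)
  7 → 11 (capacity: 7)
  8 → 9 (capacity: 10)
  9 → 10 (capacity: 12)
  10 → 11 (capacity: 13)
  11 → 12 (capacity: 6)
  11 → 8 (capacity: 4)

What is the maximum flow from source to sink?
Maximum flow = 6

Max flow: 6

Flow assignment:
  0 → 1: 9/18
  1 → 2: 9/19
  2 → 3: 6/15
  2 → 0: 3/3
  3 → 4: 6/17
  4 → 5: 6/8
  5 → 6: 6/13
  6 → 7: 6/16
  7 → 11: 6/7
  11 → 12: 6/6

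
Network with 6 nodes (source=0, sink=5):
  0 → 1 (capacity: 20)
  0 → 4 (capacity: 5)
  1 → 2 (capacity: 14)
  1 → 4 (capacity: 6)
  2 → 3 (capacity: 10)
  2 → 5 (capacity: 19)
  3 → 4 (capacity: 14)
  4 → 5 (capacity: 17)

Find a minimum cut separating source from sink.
Min cut value = 25, edges: (0,4), (1,2), (1,4)

Min cut value: 25
Partition: S = [0, 1], T = [2, 3, 4, 5]
Cut edges: (0,4), (1,2), (1,4)

By max-flow min-cut theorem, max flow = min cut = 25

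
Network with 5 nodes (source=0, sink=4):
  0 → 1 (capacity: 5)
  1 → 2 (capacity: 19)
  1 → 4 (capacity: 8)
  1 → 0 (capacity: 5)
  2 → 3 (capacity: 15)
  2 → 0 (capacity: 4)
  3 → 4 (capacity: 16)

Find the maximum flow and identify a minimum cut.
Max flow = 5, Min cut edges: (0,1)

Maximum flow: 5
Minimum cut: (0,1)
Partition: S = [0], T = [1, 2, 3, 4]

Max-flow min-cut theorem verified: both equal 5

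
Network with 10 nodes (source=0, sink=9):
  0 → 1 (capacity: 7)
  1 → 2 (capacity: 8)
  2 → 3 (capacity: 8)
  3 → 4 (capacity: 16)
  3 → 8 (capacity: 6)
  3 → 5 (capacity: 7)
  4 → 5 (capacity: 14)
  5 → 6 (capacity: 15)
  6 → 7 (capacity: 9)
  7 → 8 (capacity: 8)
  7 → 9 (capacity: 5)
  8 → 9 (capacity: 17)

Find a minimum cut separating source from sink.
Min cut value = 7, edges: (0,1)

Min cut value: 7
Partition: S = [0], T = [1, 2, 3, 4, 5, 6, 7, 8, 9]
Cut edges: (0,1)

By max-flow min-cut theorem, max flow = min cut = 7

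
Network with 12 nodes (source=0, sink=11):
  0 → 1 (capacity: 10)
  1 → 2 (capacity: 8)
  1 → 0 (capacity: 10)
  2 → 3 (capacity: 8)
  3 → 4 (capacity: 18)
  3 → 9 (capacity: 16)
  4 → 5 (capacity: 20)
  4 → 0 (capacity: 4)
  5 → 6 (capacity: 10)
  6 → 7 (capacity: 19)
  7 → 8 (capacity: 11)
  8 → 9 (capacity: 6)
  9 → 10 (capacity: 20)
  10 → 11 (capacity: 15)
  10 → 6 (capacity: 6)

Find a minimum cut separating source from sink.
Min cut value = 8, edges: (2,3)

Min cut value: 8
Partition: S = [0, 1, 2], T = [3, 4, 5, 6, 7, 8, 9, 10, 11]
Cut edges: (2,3)

By max-flow min-cut theorem, max flow = min cut = 8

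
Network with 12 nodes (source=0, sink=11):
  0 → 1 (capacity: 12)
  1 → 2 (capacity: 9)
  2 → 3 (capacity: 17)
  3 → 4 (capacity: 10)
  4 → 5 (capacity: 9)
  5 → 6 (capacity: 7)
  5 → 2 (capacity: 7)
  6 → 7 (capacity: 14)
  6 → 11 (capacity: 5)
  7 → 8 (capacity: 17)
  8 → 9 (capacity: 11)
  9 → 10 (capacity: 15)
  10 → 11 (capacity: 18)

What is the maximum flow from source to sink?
Maximum flow = 7

Max flow: 7

Flow assignment:
  0 → 1: 7/12
  1 → 2: 7/9
  2 → 3: 7/17
  3 → 4: 7/10
  4 → 5: 7/9
  5 → 6: 7/7
  6 → 7: 2/14
  6 → 11: 5/5
  7 → 8: 2/17
  8 → 9: 2/11
  9 → 10: 2/15
  10 → 11: 2/18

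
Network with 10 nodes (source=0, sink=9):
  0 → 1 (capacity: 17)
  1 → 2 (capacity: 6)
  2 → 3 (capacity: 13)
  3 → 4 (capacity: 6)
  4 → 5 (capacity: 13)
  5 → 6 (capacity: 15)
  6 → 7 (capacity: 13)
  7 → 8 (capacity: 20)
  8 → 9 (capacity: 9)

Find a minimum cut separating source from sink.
Min cut value = 6, edges: (3,4)

Min cut value: 6
Partition: S = [0, 1, 2, 3], T = [4, 5, 6, 7, 8, 9]
Cut edges: (3,4)

By max-flow min-cut theorem, max flow = min cut = 6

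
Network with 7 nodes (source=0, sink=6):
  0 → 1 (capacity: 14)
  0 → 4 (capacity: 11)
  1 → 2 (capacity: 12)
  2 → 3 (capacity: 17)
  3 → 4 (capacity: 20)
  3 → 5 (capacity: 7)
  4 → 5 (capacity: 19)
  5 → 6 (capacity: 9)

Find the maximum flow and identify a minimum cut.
Max flow = 9, Min cut edges: (5,6)

Maximum flow: 9
Minimum cut: (5,6)
Partition: S = [0, 1, 2, 3, 4, 5], T = [6]

Max-flow min-cut theorem verified: both equal 9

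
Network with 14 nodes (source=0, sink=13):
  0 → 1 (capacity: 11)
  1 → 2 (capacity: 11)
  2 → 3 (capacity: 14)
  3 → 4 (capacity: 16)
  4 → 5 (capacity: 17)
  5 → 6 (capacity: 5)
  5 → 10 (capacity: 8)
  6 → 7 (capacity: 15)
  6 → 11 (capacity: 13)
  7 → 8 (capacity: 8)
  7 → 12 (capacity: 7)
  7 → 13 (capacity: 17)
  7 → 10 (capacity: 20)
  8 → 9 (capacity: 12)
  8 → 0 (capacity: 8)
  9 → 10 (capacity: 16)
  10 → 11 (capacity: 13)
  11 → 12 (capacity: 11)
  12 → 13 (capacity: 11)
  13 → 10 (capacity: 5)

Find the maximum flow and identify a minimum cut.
Max flow = 11, Min cut edges: (1,2)

Maximum flow: 11
Minimum cut: (1,2)
Partition: S = [0, 1], T = [2, 3, 4, 5, 6, 7, 8, 9, 10, 11, 12, 13]

Max-flow min-cut theorem verified: both equal 11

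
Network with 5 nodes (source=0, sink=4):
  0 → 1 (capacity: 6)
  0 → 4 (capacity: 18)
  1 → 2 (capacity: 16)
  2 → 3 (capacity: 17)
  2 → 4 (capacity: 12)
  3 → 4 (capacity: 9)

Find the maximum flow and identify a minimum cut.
Max flow = 24, Min cut edges: (0,1), (0,4)

Maximum flow: 24
Minimum cut: (0,1), (0,4)
Partition: S = [0], T = [1, 2, 3, 4]

Max-flow min-cut theorem verified: both equal 24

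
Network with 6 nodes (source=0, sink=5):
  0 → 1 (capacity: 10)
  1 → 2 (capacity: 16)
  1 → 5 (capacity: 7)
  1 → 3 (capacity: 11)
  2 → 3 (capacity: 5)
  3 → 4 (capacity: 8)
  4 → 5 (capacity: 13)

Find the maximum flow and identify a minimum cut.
Max flow = 10, Min cut edges: (0,1)

Maximum flow: 10
Minimum cut: (0,1)
Partition: S = [0], T = [1, 2, 3, 4, 5]

Max-flow min-cut theorem verified: both equal 10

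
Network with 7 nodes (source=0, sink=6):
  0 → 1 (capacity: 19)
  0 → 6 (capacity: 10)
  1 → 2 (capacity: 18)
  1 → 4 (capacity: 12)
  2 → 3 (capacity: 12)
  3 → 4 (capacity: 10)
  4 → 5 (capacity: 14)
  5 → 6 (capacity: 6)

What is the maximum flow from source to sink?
Maximum flow = 16

Max flow: 16

Flow assignment:
  0 → 1: 6/19
  0 → 6: 10/10
  1 → 2: 6/18
  2 → 3: 6/12
  3 → 4: 6/10
  4 → 5: 6/14
  5 → 6: 6/6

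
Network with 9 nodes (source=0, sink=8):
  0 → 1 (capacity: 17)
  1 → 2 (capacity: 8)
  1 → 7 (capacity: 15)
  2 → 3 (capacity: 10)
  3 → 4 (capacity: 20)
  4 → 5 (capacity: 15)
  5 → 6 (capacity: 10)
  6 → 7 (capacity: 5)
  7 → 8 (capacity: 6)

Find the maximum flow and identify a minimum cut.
Max flow = 6, Min cut edges: (7,8)

Maximum flow: 6
Minimum cut: (7,8)
Partition: S = [0, 1, 2, 3, 4, 5, 6, 7], T = [8]

Max-flow min-cut theorem verified: both equal 6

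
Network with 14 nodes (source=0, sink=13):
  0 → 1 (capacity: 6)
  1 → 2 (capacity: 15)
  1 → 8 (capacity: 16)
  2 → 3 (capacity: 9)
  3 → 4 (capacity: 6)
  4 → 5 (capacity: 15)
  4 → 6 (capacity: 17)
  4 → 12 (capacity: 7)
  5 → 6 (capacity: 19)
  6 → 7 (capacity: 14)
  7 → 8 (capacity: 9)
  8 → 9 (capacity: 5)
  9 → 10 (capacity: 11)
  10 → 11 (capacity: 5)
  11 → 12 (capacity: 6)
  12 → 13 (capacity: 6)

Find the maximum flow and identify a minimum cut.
Max flow = 6, Min cut edges: (12,13)

Maximum flow: 6
Minimum cut: (12,13)
Partition: S = [0, 1, 2, 3, 4, 5, 6, 7, 8, 9, 10, 11, 12], T = [13]

Max-flow min-cut theorem verified: both equal 6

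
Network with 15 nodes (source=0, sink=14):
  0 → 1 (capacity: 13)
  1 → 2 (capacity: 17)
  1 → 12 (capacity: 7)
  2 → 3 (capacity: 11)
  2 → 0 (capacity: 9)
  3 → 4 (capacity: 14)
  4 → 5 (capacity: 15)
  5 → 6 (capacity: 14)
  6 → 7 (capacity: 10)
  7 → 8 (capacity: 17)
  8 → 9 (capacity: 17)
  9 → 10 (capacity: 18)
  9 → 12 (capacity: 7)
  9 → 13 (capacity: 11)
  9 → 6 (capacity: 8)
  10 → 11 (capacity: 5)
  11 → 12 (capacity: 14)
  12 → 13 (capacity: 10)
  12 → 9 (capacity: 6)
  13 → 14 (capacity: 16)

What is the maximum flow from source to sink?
Maximum flow = 13

Max flow: 13

Flow assignment:
  0 → 1: 13/13
  1 → 2: 6/17
  1 → 12: 7/7
  2 → 3: 6/11
  3 → 4: 6/14
  4 → 5: 6/15
  5 → 6: 6/14
  6 → 7: 6/10
  7 → 8: 6/17
  8 → 9: 6/17
  9 → 13: 6/11
  12 → 13: 7/10
  13 → 14: 13/16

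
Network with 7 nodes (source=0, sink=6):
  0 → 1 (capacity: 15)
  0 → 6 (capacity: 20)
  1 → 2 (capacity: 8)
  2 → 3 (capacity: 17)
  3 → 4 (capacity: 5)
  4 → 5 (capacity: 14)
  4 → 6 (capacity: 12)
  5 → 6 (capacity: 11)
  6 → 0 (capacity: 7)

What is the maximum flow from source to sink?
Maximum flow = 25

Max flow: 25

Flow assignment:
  0 → 1: 5/15
  0 → 6: 20/20
  1 → 2: 5/8
  2 → 3: 5/17
  3 → 4: 5/5
  4 → 6: 5/12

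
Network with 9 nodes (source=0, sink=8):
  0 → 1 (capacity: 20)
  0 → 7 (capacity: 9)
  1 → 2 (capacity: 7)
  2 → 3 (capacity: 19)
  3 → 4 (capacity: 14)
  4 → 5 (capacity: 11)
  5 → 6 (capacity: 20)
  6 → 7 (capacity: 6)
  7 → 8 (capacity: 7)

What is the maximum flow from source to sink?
Maximum flow = 7

Max flow: 7

Flow assignment:
  0 → 1: 6/20
  0 → 7: 1/9
  1 → 2: 6/7
  2 → 3: 6/19
  3 → 4: 6/14
  4 → 5: 6/11
  5 → 6: 6/20
  6 → 7: 6/6
  7 → 8: 7/7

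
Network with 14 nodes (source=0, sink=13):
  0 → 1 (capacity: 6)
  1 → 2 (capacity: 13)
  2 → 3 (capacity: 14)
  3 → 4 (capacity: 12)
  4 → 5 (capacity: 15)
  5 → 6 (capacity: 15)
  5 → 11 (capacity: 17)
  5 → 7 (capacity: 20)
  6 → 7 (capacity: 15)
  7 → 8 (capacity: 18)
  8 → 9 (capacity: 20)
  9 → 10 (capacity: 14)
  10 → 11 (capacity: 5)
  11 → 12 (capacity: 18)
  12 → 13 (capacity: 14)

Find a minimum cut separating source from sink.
Min cut value = 6, edges: (0,1)

Min cut value: 6
Partition: S = [0], T = [1, 2, 3, 4, 5, 6, 7, 8, 9, 10, 11, 12, 13]
Cut edges: (0,1)

By max-flow min-cut theorem, max flow = min cut = 6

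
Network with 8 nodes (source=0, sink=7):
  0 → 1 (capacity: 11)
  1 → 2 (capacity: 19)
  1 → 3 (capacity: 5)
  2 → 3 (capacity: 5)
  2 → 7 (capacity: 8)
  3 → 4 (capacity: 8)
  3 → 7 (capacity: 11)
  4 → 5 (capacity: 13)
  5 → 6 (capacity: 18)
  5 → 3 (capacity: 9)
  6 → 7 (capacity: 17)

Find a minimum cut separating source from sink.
Min cut value = 11, edges: (0,1)

Min cut value: 11
Partition: S = [0], T = [1, 2, 3, 4, 5, 6, 7]
Cut edges: (0,1)

By max-flow min-cut theorem, max flow = min cut = 11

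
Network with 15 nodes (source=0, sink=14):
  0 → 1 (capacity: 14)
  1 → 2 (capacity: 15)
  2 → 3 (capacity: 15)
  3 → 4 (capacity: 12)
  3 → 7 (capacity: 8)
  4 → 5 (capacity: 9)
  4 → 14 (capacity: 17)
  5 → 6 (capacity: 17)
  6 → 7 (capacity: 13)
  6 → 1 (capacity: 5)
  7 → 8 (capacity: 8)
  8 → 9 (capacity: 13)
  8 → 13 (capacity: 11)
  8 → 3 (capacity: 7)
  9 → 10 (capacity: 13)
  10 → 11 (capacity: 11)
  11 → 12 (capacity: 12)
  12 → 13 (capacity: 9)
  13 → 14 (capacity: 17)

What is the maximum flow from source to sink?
Maximum flow = 14

Max flow: 14

Flow assignment:
  0 → 1: 14/14
  1 → 2: 14/15
  2 → 3: 14/15
  3 → 4: 12/12
  3 → 7: 2/8
  4 → 14: 12/17
  7 → 8: 2/8
  8 → 13: 2/11
  13 → 14: 2/17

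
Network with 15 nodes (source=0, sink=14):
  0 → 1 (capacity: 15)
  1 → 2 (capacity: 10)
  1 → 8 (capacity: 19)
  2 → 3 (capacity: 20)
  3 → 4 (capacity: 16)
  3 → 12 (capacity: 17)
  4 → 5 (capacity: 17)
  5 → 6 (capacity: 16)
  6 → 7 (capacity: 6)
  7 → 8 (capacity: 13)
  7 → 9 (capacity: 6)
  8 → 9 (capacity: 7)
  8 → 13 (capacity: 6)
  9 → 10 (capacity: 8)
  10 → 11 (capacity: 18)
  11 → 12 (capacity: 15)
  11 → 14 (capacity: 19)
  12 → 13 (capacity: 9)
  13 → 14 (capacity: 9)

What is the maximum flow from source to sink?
Maximum flow = 15

Max flow: 15

Flow assignment:
  0 → 1: 15/15
  1 → 2: 3/10
  1 → 8: 12/19
  2 → 3: 3/20
  3 → 12: 3/17
  8 → 9: 6/7
  8 → 13: 6/6
  9 → 10: 6/8
  10 → 11: 6/18
  11 → 14: 6/19
  12 → 13: 3/9
  13 → 14: 9/9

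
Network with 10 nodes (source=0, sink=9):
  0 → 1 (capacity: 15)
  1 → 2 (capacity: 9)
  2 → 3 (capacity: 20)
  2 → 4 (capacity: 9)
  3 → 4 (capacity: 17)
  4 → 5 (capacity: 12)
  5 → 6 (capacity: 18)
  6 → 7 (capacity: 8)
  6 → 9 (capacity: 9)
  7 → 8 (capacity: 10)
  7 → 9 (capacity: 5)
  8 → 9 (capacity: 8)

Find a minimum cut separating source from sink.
Min cut value = 9, edges: (1,2)

Min cut value: 9
Partition: S = [0, 1], T = [2, 3, 4, 5, 6, 7, 8, 9]
Cut edges: (1,2)

By max-flow min-cut theorem, max flow = min cut = 9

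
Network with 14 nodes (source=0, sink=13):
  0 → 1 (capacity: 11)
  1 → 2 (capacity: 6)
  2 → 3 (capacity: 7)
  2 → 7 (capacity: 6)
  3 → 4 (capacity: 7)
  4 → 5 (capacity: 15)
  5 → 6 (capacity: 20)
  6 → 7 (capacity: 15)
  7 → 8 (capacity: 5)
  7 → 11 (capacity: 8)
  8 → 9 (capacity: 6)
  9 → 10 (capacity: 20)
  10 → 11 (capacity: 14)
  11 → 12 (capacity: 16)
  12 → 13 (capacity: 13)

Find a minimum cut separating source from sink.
Min cut value = 6, edges: (1,2)

Min cut value: 6
Partition: S = [0, 1], T = [2, 3, 4, 5, 6, 7, 8, 9, 10, 11, 12, 13]
Cut edges: (1,2)

By max-flow min-cut theorem, max flow = min cut = 6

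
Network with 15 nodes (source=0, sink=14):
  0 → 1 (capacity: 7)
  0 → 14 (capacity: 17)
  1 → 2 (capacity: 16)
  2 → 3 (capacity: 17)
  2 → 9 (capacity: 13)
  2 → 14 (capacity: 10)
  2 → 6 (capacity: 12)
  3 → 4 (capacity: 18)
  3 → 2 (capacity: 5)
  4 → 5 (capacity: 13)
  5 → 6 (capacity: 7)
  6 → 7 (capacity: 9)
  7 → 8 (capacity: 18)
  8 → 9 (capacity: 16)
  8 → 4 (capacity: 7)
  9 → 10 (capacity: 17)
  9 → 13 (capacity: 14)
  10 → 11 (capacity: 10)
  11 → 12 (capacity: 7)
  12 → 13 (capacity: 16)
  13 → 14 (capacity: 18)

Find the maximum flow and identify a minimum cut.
Max flow = 24, Min cut edges: (0,1), (0,14)

Maximum flow: 24
Minimum cut: (0,1), (0,14)
Partition: S = [0], T = [1, 2, 3, 4, 5, 6, 7, 8, 9, 10, 11, 12, 13, 14]

Max-flow min-cut theorem verified: both equal 24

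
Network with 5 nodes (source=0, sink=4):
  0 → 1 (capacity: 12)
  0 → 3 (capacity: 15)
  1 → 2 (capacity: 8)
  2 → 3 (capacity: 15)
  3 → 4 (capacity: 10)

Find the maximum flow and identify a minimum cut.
Max flow = 10, Min cut edges: (3,4)

Maximum flow: 10
Minimum cut: (3,4)
Partition: S = [0, 1, 2, 3], T = [4]

Max-flow min-cut theorem verified: both equal 10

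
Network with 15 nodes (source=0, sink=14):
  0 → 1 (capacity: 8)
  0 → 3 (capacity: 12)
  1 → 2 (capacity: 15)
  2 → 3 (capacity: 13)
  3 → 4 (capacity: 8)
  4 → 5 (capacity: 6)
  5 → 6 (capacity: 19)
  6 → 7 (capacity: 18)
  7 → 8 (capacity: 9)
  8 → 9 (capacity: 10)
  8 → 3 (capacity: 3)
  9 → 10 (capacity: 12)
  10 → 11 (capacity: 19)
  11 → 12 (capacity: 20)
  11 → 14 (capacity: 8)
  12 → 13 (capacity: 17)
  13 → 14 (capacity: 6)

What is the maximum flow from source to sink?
Maximum flow = 6

Max flow: 6

Flow assignment:
  0 → 1: 6/8
  1 → 2: 6/15
  2 → 3: 6/13
  3 → 4: 6/8
  4 → 5: 6/6
  5 → 6: 6/19
  6 → 7: 6/18
  7 → 8: 6/9
  8 → 9: 6/10
  9 → 10: 6/12
  10 → 11: 6/19
  11 → 14: 6/8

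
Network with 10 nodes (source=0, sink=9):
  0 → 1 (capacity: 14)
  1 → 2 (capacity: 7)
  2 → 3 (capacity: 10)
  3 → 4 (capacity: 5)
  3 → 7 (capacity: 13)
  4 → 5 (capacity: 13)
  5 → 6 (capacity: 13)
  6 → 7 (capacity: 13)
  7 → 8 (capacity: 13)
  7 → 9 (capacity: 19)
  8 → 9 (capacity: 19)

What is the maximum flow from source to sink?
Maximum flow = 7

Max flow: 7

Flow assignment:
  0 → 1: 7/14
  1 → 2: 7/7
  2 → 3: 7/10
  3 → 7: 7/13
  7 → 9: 7/19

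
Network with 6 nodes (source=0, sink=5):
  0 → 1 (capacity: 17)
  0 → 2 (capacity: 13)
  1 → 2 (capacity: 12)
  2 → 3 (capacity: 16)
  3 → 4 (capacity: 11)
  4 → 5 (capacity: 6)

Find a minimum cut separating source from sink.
Min cut value = 6, edges: (4,5)

Min cut value: 6
Partition: S = [0, 1, 2, 3, 4], T = [5]
Cut edges: (4,5)

By max-flow min-cut theorem, max flow = min cut = 6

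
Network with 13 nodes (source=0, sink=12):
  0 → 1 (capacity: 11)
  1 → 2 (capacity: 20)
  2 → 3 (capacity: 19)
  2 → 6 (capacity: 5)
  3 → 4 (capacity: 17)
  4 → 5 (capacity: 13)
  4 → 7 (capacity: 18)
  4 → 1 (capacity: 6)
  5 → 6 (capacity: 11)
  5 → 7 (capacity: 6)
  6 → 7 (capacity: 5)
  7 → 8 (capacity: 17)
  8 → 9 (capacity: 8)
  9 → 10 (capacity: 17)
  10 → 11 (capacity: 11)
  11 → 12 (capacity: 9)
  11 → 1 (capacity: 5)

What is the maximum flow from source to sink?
Maximum flow = 8

Max flow: 8

Flow assignment:
  0 → 1: 8/11
  1 → 2: 11/20
  2 → 3: 6/19
  2 → 6: 5/5
  3 → 4: 6/17
  4 → 7: 3/18
  4 → 1: 3/6
  6 → 7: 5/5
  7 → 8: 8/17
  8 → 9: 8/8
  9 → 10: 8/17
  10 → 11: 8/11
  11 → 12: 8/9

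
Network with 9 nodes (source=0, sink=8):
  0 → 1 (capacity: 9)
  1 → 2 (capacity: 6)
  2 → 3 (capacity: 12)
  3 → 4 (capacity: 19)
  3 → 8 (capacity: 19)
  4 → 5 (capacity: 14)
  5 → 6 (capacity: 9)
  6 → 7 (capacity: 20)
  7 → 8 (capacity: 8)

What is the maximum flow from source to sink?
Maximum flow = 6

Max flow: 6

Flow assignment:
  0 → 1: 6/9
  1 → 2: 6/6
  2 → 3: 6/12
  3 → 8: 6/19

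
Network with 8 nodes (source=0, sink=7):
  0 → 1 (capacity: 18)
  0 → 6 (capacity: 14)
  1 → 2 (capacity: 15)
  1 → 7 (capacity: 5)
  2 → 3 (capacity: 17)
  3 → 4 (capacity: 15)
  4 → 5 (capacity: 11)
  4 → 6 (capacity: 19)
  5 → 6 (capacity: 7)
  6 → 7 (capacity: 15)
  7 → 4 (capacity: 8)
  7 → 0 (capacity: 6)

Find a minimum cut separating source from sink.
Min cut value = 20, edges: (1,7), (6,7)

Min cut value: 20
Partition: S = [0, 1, 2, 3, 4, 5, 6], T = [7]
Cut edges: (1,7), (6,7)

By max-flow min-cut theorem, max flow = min cut = 20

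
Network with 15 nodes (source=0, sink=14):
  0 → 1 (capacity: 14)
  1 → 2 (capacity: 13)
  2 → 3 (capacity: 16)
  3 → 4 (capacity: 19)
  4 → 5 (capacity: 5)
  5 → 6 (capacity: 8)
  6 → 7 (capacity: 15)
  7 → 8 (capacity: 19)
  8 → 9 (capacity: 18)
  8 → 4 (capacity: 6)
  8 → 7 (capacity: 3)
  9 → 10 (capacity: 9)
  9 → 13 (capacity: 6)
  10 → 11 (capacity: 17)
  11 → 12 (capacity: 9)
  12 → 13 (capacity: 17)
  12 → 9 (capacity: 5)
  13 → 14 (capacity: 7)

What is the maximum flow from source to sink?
Maximum flow = 5

Max flow: 5

Flow assignment:
  0 → 1: 5/14
  1 → 2: 5/13
  2 → 3: 5/16
  3 → 4: 5/19
  4 → 5: 5/5
  5 → 6: 5/8
  6 → 7: 5/15
  7 → 8: 5/19
  8 → 9: 5/18
  9 → 13: 5/6
  13 → 14: 5/7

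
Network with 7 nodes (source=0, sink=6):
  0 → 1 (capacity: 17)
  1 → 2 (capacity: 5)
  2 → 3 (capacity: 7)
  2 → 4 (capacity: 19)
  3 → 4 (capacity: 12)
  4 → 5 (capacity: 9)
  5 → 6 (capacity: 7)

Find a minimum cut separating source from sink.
Min cut value = 5, edges: (1,2)

Min cut value: 5
Partition: S = [0, 1], T = [2, 3, 4, 5, 6]
Cut edges: (1,2)

By max-flow min-cut theorem, max flow = min cut = 5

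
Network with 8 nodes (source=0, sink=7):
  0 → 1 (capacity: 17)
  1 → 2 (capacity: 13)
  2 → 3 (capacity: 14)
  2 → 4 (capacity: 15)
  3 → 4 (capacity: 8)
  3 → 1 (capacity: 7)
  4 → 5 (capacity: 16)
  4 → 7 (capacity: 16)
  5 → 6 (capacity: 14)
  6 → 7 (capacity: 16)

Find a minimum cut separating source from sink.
Min cut value = 13, edges: (1,2)

Min cut value: 13
Partition: S = [0, 1], T = [2, 3, 4, 5, 6, 7]
Cut edges: (1,2)

By max-flow min-cut theorem, max flow = min cut = 13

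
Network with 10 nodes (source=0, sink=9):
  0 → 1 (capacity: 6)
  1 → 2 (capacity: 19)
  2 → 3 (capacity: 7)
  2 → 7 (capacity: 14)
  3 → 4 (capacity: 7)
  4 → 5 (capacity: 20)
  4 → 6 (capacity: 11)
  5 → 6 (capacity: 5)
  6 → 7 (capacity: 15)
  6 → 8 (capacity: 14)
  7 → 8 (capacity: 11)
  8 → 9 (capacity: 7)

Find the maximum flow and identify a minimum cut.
Max flow = 6, Min cut edges: (0,1)

Maximum flow: 6
Minimum cut: (0,1)
Partition: S = [0], T = [1, 2, 3, 4, 5, 6, 7, 8, 9]

Max-flow min-cut theorem verified: both equal 6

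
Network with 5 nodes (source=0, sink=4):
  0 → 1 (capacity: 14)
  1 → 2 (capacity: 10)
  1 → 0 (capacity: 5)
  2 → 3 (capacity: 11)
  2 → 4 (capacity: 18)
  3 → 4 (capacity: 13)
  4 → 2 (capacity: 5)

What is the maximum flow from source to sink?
Maximum flow = 10

Max flow: 10

Flow assignment:
  0 → 1: 10/14
  1 → 2: 10/10
  2 → 4: 10/18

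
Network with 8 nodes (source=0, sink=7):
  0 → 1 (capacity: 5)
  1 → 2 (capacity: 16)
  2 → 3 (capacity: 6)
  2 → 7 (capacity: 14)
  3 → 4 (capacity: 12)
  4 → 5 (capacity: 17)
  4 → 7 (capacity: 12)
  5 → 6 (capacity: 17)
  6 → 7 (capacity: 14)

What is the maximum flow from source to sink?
Maximum flow = 5

Max flow: 5

Flow assignment:
  0 → 1: 5/5
  1 → 2: 5/16
  2 → 7: 5/14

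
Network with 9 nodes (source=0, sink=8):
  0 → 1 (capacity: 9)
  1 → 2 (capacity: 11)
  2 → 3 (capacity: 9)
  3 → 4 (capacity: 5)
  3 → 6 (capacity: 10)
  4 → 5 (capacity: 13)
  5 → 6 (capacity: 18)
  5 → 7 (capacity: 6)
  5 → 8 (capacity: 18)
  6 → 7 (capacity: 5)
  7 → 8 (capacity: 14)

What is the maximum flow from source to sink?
Maximum flow = 9

Max flow: 9

Flow assignment:
  0 → 1: 9/9
  1 → 2: 9/11
  2 → 3: 9/9
  3 → 4: 5/5
  3 → 6: 4/10
  4 → 5: 5/13
  5 → 8: 5/18
  6 → 7: 4/5
  7 → 8: 4/14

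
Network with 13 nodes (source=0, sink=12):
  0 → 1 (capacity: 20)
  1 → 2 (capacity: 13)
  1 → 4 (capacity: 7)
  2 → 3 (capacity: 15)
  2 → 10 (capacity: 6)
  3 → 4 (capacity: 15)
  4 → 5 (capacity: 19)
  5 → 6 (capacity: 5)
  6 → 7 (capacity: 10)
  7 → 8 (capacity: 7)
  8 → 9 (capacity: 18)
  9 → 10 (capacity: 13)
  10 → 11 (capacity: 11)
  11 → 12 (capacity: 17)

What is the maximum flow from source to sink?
Maximum flow = 11

Max flow: 11

Flow assignment:
  0 → 1: 11/20
  1 → 2: 6/13
  1 → 4: 5/7
  2 → 10: 6/6
  4 → 5: 5/19
  5 → 6: 5/5
  6 → 7: 5/10
  7 → 8: 5/7
  8 → 9: 5/18
  9 → 10: 5/13
  10 → 11: 11/11
  11 → 12: 11/17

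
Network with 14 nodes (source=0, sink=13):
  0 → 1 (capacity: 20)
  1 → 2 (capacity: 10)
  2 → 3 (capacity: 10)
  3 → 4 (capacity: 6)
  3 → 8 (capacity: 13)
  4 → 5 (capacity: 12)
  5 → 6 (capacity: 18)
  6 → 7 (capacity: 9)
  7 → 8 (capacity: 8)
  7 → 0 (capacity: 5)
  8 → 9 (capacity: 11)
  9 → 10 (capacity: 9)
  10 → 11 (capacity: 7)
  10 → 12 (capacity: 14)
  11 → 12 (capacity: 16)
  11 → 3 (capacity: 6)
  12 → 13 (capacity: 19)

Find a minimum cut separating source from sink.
Min cut value = 9, edges: (9,10)

Min cut value: 9
Partition: S = [0, 1, 2, 3, 4, 5, 6, 7, 8, 9], T = [10, 11, 12, 13]
Cut edges: (9,10)

By max-flow min-cut theorem, max flow = min cut = 9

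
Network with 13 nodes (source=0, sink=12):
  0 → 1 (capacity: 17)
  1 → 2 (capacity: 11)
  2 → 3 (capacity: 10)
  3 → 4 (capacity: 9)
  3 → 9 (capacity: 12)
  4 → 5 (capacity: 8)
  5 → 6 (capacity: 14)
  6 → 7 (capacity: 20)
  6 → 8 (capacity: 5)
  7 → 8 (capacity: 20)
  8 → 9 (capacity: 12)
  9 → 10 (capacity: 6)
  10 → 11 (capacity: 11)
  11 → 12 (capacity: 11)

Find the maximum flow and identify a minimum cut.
Max flow = 6, Min cut edges: (9,10)

Maximum flow: 6
Minimum cut: (9,10)
Partition: S = [0, 1, 2, 3, 4, 5, 6, 7, 8, 9], T = [10, 11, 12]

Max-flow min-cut theorem verified: both equal 6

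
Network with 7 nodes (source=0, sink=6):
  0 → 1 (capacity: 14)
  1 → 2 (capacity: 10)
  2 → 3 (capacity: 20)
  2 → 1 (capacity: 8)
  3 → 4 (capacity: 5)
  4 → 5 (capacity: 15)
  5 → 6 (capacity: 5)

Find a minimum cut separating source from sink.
Min cut value = 5, edges: (5,6)

Min cut value: 5
Partition: S = [0, 1, 2, 3, 4, 5], T = [6]
Cut edges: (5,6)

By max-flow min-cut theorem, max flow = min cut = 5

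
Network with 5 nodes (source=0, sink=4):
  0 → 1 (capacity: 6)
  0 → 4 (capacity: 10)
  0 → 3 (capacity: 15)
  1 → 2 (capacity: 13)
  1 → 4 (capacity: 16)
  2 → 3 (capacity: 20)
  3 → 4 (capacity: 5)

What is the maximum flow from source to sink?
Maximum flow = 21

Max flow: 21

Flow assignment:
  0 → 1: 6/6
  0 → 4: 10/10
  0 → 3: 5/15
  1 → 4: 6/16
  3 → 4: 5/5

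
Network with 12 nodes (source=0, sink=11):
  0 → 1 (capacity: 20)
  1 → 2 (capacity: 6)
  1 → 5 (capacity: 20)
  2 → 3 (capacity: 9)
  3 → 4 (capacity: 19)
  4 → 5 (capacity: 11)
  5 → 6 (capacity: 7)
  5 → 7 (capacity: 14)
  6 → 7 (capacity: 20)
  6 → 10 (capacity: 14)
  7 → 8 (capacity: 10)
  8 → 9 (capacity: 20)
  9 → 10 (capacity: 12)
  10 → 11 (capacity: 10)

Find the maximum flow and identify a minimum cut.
Max flow = 10, Min cut edges: (10,11)

Maximum flow: 10
Minimum cut: (10,11)
Partition: S = [0, 1, 2, 3, 4, 5, 6, 7, 8, 9, 10], T = [11]

Max-flow min-cut theorem verified: both equal 10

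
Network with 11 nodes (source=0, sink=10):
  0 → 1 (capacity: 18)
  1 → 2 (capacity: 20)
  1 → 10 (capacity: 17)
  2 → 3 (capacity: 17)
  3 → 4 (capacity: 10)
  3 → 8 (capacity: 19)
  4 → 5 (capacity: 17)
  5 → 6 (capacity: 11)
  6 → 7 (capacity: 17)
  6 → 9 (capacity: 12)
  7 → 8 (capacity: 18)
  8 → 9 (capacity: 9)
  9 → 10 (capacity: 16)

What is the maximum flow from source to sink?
Maximum flow = 18

Max flow: 18

Flow assignment:
  0 → 1: 18/18
  1 → 2: 1/20
  1 → 10: 17/17
  2 → 3: 1/17
  3 → 8: 1/19
  8 → 9: 1/9
  9 → 10: 1/16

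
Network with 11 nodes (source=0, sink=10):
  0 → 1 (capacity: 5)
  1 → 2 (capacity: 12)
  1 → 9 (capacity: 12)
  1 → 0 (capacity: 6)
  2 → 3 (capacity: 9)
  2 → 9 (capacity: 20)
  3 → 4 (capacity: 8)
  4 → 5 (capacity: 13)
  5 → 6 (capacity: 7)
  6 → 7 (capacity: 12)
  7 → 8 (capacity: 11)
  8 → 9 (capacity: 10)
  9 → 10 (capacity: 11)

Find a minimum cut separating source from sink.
Min cut value = 5, edges: (0,1)

Min cut value: 5
Partition: S = [0], T = [1, 2, 3, 4, 5, 6, 7, 8, 9, 10]
Cut edges: (0,1)

By max-flow min-cut theorem, max flow = min cut = 5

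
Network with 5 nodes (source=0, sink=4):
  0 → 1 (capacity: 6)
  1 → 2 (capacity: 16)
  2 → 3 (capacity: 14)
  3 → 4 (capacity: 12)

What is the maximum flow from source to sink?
Maximum flow = 6

Max flow: 6

Flow assignment:
  0 → 1: 6/6
  1 → 2: 6/16
  2 → 3: 6/14
  3 → 4: 6/12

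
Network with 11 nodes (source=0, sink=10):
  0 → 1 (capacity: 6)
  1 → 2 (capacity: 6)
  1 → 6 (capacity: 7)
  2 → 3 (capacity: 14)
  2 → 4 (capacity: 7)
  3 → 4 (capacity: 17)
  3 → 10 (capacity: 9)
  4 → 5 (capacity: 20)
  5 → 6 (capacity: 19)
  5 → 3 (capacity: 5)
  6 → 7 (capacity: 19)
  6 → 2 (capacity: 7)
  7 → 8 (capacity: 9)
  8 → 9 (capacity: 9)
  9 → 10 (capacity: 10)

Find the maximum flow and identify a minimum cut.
Max flow = 6, Min cut edges: (0,1)

Maximum flow: 6
Minimum cut: (0,1)
Partition: S = [0], T = [1, 2, 3, 4, 5, 6, 7, 8, 9, 10]

Max-flow min-cut theorem verified: both equal 6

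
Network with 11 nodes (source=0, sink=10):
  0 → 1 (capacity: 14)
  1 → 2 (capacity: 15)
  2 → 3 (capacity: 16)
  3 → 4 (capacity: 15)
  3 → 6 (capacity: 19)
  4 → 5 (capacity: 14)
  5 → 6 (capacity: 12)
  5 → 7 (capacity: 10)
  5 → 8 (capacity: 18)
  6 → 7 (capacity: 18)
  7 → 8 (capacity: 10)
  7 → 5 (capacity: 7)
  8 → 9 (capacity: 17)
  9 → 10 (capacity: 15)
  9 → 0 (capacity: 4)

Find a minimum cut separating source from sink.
Min cut value = 14, edges: (0,1)

Min cut value: 14
Partition: S = [0], T = [1, 2, 3, 4, 5, 6, 7, 8, 9, 10]
Cut edges: (0,1)

By max-flow min-cut theorem, max flow = min cut = 14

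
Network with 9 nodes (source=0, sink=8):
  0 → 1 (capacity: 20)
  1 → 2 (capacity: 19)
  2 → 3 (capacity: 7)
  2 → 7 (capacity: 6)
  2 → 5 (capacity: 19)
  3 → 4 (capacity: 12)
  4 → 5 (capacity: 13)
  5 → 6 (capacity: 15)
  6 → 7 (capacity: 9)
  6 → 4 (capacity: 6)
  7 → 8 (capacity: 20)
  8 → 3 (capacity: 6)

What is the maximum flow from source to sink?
Maximum flow = 15

Max flow: 15

Flow assignment:
  0 → 1: 15/20
  1 → 2: 15/19
  2 → 7: 6/6
  2 → 5: 9/19
  5 → 6: 9/15
  6 → 7: 9/9
  7 → 8: 15/20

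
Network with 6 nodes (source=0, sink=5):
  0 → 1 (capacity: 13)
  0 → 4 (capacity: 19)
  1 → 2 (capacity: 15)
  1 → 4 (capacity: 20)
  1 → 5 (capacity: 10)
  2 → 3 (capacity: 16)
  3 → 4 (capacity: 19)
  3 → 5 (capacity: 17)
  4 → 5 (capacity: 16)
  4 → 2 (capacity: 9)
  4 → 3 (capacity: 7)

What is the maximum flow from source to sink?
Maximum flow = 32

Max flow: 32

Flow assignment:
  0 → 1: 13/13
  0 → 4: 19/19
  1 → 4: 3/20
  1 → 5: 10/10
  3 → 5: 6/17
  4 → 5: 16/16
  4 → 3: 6/7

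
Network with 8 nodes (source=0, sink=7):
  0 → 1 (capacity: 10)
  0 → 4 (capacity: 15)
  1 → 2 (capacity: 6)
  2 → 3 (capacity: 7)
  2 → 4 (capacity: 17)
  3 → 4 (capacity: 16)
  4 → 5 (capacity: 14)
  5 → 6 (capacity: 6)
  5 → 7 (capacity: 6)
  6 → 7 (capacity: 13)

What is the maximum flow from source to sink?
Maximum flow = 12

Max flow: 12

Flow assignment:
  0 → 1: 6/10
  0 → 4: 6/15
  1 → 2: 6/6
  2 → 4: 6/17
  4 → 5: 12/14
  5 → 6: 6/6
  5 → 7: 6/6
  6 → 7: 6/13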